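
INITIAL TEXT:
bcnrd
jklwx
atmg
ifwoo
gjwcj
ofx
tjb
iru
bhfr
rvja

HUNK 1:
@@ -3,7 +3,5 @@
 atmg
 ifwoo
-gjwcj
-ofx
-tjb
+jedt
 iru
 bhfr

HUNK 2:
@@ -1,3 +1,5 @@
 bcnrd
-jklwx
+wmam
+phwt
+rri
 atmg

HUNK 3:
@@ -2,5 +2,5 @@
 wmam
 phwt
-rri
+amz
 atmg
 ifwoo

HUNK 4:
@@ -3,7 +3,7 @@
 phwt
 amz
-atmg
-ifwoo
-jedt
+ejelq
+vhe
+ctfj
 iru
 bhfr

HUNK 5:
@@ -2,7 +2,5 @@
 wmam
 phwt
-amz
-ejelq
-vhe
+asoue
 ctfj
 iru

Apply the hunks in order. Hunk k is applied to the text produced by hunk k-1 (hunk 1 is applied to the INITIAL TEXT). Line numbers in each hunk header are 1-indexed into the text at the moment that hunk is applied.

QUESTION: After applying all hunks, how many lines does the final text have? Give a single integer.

Hunk 1: at line 3 remove [gjwcj,ofx,tjb] add [jedt] -> 8 lines: bcnrd jklwx atmg ifwoo jedt iru bhfr rvja
Hunk 2: at line 1 remove [jklwx] add [wmam,phwt,rri] -> 10 lines: bcnrd wmam phwt rri atmg ifwoo jedt iru bhfr rvja
Hunk 3: at line 2 remove [rri] add [amz] -> 10 lines: bcnrd wmam phwt amz atmg ifwoo jedt iru bhfr rvja
Hunk 4: at line 3 remove [atmg,ifwoo,jedt] add [ejelq,vhe,ctfj] -> 10 lines: bcnrd wmam phwt amz ejelq vhe ctfj iru bhfr rvja
Hunk 5: at line 2 remove [amz,ejelq,vhe] add [asoue] -> 8 lines: bcnrd wmam phwt asoue ctfj iru bhfr rvja
Final line count: 8

Answer: 8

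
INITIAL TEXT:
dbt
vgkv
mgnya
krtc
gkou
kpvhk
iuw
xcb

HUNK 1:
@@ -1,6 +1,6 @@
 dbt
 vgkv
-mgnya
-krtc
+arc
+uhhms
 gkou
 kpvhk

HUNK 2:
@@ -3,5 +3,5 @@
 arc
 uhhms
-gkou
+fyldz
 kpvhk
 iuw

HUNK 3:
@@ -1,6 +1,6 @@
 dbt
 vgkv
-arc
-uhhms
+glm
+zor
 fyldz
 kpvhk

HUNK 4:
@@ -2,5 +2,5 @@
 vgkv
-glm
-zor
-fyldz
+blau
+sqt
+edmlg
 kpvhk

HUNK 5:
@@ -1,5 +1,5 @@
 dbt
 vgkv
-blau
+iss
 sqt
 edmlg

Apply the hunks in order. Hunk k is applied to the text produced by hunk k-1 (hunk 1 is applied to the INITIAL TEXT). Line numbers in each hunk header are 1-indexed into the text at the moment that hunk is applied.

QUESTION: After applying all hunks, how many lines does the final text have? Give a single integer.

Answer: 8

Derivation:
Hunk 1: at line 1 remove [mgnya,krtc] add [arc,uhhms] -> 8 lines: dbt vgkv arc uhhms gkou kpvhk iuw xcb
Hunk 2: at line 3 remove [gkou] add [fyldz] -> 8 lines: dbt vgkv arc uhhms fyldz kpvhk iuw xcb
Hunk 3: at line 1 remove [arc,uhhms] add [glm,zor] -> 8 lines: dbt vgkv glm zor fyldz kpvhk iuw xcb
Hunk 4: at line 2 remove [glm,zor,fyldz] add [blau,sqt,edmlg] -> 8 lines: dbt vgkv blau sqt edmlg kpvhk iuw xcb
Hunk 5: at line 1 remove [blau] add [iss] -> 8 lines: dbt vgkv iss sqt edmlg kpvhk iuw xcb
Final line count: 8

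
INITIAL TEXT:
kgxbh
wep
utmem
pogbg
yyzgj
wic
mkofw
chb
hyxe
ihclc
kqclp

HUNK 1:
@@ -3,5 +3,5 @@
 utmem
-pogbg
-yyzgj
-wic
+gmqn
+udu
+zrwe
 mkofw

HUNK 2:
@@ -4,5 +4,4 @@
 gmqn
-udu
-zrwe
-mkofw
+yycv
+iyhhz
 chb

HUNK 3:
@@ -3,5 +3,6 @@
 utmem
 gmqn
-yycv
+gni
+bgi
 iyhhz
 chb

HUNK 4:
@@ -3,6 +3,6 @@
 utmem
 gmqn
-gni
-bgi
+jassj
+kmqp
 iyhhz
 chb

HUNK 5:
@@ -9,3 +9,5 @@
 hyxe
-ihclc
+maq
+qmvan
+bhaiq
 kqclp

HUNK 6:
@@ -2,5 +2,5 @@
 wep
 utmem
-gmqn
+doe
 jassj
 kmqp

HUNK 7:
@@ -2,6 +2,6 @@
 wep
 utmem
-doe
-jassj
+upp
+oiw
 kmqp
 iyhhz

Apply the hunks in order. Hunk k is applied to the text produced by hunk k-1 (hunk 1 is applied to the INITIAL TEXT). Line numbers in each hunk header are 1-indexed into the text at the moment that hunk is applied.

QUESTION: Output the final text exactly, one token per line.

Hunk 1: at line 3 remove [pogbg,yyzgj,wic] add [gmqn,udu,zrwe] -> 11 lines: kgxbh wep utmem gmqn udu zrwe mkofw chb hyxe ihclc kqclp
Hunk 2: at line 4 remove [udu,zrwe,mkofw] add [yycv,iyhhz] -> 10 lines: kgxbh wep utmem gmqn yycv iyhhz chb hyxe ihclc kqclp
Hunk 3: at line 3 remove [yycv] add [gni,bgi] -> 11 lines: kgxbh wep utmem gmqn gni bgi iyhhz chb hyxe ihclc kqclp
Hunk 4: at line 3 remove [gni,bgi] add [jassj,kmqp] -> 11 lines: kgxbh wep utmem gmqn jassj kmqp iyhhz chb hyxe ihclc kqclp
Hunk 5: at line 9 remove [ihclc] add [maq,qmvan,bhaiq] -> 13 lines: kgxbh wep utmem gmqn jassj kmqp iyhhz chb hyxe maq qmvan bhaiq kqclp
Hunk 6: at line 2 remove [gmqn] add [doe] -> 13 lines: kgxbh wep utmem doe jassj kmqp iyhhz chb hyxe maq qmvan bhaiq kqclp
Hunk 7: at line 2 remove [doe,jassj] add [upp,oiw] -> 13 lines: kgxbh wep utmem upp oiw kmqp iyhhz chb hyxe maq qmvan bhaiq kqclp

Answer: kgxbh
wep
utmem
upp
oiw
kmqp
iyhhz
chb
hyxe
maq
qmvan
bhaiq
kqclp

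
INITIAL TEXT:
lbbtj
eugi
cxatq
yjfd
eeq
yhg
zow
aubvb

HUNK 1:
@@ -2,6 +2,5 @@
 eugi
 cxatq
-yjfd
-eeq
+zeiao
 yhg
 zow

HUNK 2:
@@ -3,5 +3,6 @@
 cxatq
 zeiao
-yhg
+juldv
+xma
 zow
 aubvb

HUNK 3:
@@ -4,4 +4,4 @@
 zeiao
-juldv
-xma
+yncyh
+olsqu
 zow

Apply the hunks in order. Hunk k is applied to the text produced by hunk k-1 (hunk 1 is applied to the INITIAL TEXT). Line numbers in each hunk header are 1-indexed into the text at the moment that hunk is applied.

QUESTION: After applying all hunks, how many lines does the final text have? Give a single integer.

Hunk 1: at line 2 remove [yjfd,eeq] add [zeiao] -> 7 lines: lbbtj eugi cxatq zeiao yhg zow aubvb
Hunk 2: at line 3 remove [yhg] add [juldv,xma] -> 8 lines: lbbtj eugi cxatq zeiao juldv xma zow aubvb
Hunk 3: at line 4 remove [juldv,xma] add [yncyh,olsqu] -> 8 lines: lbbtj eugi cxatq zeiao yncyh olsqu zow aubvb
Final line count: 8

Answer: 8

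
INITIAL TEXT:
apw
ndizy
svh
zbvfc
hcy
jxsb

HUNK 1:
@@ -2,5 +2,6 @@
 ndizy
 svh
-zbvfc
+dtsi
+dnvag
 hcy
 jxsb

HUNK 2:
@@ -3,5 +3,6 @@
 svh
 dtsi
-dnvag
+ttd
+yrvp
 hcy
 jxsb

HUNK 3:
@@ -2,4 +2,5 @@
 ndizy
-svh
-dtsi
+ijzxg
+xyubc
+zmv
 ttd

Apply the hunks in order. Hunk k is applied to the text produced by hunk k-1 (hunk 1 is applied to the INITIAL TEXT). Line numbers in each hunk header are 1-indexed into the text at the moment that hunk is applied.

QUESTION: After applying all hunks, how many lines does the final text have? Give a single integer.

Hunk 1: at line 2 remove [zbvfc] add [dtsi,dnvag] -> 7 lines: apw ndizy svh dtsi dnvag hcy jxsb
Hunk 2: at line 3 remove [dnvag] add [ttd,yrvp] -> 8 lines: apw ndizy svh dtsi ttd yrvp hcy jxsb
Hunk 3: at line 2 remove [svh,dtsi] add [ijzxg,xyubc,zmv] -> 9 lines: apw ndizy ijzxg xyubc zmv ttd yrvp hcy jxsb
Final line count: 9

Answer: 9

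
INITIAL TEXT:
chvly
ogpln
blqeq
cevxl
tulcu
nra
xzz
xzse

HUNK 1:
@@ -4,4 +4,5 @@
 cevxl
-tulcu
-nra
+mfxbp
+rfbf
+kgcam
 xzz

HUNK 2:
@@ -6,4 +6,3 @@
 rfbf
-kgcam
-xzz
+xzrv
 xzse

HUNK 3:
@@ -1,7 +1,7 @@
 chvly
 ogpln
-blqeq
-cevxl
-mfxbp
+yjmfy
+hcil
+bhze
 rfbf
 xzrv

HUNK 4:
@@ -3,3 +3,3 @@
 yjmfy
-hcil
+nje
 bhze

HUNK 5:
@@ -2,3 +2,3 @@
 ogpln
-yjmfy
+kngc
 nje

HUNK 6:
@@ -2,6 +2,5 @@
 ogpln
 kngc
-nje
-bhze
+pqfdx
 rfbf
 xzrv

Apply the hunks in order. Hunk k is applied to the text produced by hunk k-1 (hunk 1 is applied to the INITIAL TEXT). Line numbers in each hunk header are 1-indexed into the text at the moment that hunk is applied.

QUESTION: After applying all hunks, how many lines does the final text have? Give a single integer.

Answer: 7

Derivation:
Hunk 1: at line 4 remove [tulcu,nra] add [mfxbp,rfbf,kgcam] -> 9 lines: chvly ogpln blqeq cevxl mfxbp rfbf kgcam xzz xzse
Hunk 2: at line 6 remove [kgcam,xzz] add [xzrv] -> 8 lines: chvly ogpln blqeq cevxl mfxbp rfbf xzrv xzse
Hunk 3: at line 1 remove [blqeq,cevxl,mfxbp] add [yjmfy,hcil,bhze] -> 8 lines: chvly ogpln yjmfy hcil bhze rfbf xzrv xzse
Hunk 4: at line 3 remove [hcil] add [nje] -> 8 lines: chvly ogpln yjmfy nje bhze rfbf xzrv xzse
Hunk 5: at line 2 remove [yjmfy] add [kngc] -> 8 lines: chvly ogpln kngc nje bhze rfbf xzrv xzse
Hunk 6: at line 2 remove [nje,bhze] add [pqfdx] -> 7 lines: chvly ogpln kngc pqfdx rfbf xzrv xzse
Final line count: 7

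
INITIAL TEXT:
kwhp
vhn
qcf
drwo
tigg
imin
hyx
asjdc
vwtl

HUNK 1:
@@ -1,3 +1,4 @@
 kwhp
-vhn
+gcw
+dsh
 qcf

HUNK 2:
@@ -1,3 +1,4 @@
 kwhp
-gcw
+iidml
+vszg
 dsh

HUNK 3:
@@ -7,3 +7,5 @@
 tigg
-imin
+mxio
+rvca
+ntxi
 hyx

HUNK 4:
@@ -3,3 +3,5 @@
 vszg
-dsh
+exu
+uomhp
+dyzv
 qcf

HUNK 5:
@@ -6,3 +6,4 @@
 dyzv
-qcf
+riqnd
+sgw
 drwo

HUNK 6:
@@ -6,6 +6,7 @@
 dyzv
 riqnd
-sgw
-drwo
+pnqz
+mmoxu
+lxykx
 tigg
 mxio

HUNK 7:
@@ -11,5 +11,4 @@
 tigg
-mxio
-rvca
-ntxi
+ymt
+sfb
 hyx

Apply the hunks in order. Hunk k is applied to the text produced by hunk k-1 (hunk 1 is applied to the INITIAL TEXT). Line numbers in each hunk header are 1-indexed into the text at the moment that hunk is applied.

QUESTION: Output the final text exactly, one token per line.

Answer: kwhp
iidml
vszg
exu
uomhp
dyzv
riqnd
pnqz
mmoxu
lxykx
tigg
ymt
sfb
hyx
asjdc
vwtl

Derivation:
Hunk 1: at line 1 remove [vhn] add [gcw,dsh] -> 10 lines: kwhp gcw dsh qcf drwo tigg imin hyx asjdc vwtl
Hunk 2: at line 1 remove [gcw] add [iidml,vszg] -> 11 lines: kwhp iidml vszg dsh qcf drwo tigg imin hyx asjdc vwtl
Hunk 3: at line 7 remove [imin] add [mxio,rvca,ntxi] -> 13 lines: kwhp iidml vszg dsh qcf drwo tigg mxio rvca ntxi hyx asjdc vwtl
Hunk 4: at line 3 remove [dsh] add [exu,uomhp,dyzv] -> 15 lines: kwhp iidml vszg exu uomhp dyzv qcf drwo tigg mxio rvca ntxi hyx asjdc vwtl
Hunk 5: at line 6 remove [qcf] add [riqnd,sgw] -> 16 lines: kwhp iidml vszg exu uomhp dyzv riqnd sgw drwo tigg mxio rvca ntxi hyx asjdc vwtl
Hunk 6: at line 6 remove [sgw,drwo] add [pnqz,mmoxu,lxykx] -> 17 lines: kwhp iidml vszg exu uomhp dyzv riqnd pnqz mmoxu lxykx tigg mxio rvca ntxi hyx asjdc vwtl
Hunk 7: at line 11 remove [mxio,rvca,ntxi] add [ymt,sfb] -> 16 lines: kwhp iidml vszg exu uomhp dyzv riqnd pnqz mmoxu lxykx tigg ymt sfb hyx asjdc vwtl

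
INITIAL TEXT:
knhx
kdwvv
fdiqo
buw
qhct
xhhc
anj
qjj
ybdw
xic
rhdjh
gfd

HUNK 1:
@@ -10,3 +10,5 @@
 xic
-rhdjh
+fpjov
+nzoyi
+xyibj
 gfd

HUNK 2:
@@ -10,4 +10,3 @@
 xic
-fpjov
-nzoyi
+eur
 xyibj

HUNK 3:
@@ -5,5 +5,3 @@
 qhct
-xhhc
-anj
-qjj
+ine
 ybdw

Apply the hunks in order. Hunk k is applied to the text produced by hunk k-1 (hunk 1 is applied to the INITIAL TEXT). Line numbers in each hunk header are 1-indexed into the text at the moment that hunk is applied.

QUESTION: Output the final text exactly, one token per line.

Answer: knhx
kdwvv
fdiqo
buw
qhct
ine
ybdw
xic
eur
xyibj
gfd

Derivation:
Hunk 1: at line 10 remove [rhdjh] add [fpjov,nzoyi,xyibj] -> 14 lines: knhx kdwvv fdiqo buw qhct xhhc anj qjj ybdw xic fpjov nzoyi xyibj gfd
Hunk 2: at line 10 remove [fpjov,nzoyi] add [eur] -> 13 lines: knhx kdwvv fdiqo buw qhct xhhc anj qjj ybdw xic eur xyibj gfd
Hunk 3: at line 5 remove [xhhc,anj,qjj] add [ine] -> 11 lines: knhx kdwvv fdiqo buw qhct ine ybdw xic eur xyibj gfd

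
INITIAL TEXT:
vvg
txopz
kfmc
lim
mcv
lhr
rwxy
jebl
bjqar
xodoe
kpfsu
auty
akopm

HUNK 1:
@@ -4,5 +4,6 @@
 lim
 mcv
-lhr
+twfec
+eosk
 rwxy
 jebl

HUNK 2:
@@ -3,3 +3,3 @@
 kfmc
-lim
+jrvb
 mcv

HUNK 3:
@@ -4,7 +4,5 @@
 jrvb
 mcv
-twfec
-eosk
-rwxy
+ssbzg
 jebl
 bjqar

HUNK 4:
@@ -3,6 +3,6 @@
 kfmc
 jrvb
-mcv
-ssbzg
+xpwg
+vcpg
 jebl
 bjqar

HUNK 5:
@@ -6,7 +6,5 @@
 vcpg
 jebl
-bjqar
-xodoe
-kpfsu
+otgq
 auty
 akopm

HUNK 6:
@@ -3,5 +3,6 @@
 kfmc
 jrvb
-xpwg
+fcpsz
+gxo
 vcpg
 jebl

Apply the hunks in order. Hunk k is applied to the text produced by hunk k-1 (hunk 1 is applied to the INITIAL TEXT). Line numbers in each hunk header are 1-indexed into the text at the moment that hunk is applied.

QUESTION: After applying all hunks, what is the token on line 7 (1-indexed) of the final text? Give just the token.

Answer: vcpg

Derivation:
Hunk 1: at line 4 remove [lhr] add [twfec,eosk] -> 14 lines: vvg txopz kfmc lim mcv twfec eosk rwxy jebl bjqar xodoe kpfsu auty akopm
Hunk 2: at line 3 remove [lim] add [jrvb] -> 14 lines: vvg txopz kfmc jrvb mcv twfec eosk rwxy jebl bjqar xodoe kpfsu auty akopm
Hunk 3: at line 4 remove [twfec,eosk,rwxy] add [ssbzg] -> 12 lines: vvg txopz kfmc jrvb mcv ssbzg jebl bjqar xodoe kpfsu auty akopm
Hunk 4: at line 3 remove [mcv,ssbzg] add [xpwg,vcpg] -> 12 lines: vvg txopz kfmc jrvb xpwg vcpg jebl bjqar xodoe kpfsu auty akopm
Hunk 5: at line 6 remove [bjqar,xodoe,kpfsu] add [otgq] -> 10 lines: vvg txopz kfmc jrvb xpwg vcpg jebl otgq auty akopm
Hunk 6: at line 3 remove [xpwg] add [fcpsz,gxo] -> 11 lines: vvg txopz kfmc jrvb fcpsz gxo vcpg jebl otgq auty akopm
Final line 7: vcpg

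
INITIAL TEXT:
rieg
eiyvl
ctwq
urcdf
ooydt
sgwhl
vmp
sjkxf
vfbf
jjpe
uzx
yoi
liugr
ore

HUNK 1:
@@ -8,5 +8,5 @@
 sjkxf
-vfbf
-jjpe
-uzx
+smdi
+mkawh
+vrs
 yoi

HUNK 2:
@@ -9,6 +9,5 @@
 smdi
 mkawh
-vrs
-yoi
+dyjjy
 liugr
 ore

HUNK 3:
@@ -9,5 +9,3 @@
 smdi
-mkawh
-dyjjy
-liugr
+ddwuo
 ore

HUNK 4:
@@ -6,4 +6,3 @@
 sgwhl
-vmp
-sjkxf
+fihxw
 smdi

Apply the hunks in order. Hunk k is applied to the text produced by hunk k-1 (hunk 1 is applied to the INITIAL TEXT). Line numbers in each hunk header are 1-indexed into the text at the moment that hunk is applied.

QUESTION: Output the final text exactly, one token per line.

Answer: rieg
eiyvl
ctwq
urcdf
ooydt
sgwhl
fihxw
smdi
ddwuo
ore

Derivation:
Hunk 1: at line 8 remove [vfbf,jjpe,uzx] add [smdi,mkawh,vrs] -> 14 lines: rieg eiyvl ctwq urcdf ooydt sgwhl vmp sjkxf smdi mkawh vrs yoi liugr ore
Hunk 2: at line 9 remove [vrs,yoi] add [dyjjy] -> 13 lines: rieg eiyvl ctwq urcdf ooydt sgwhl vmp sjkxf smdi mkawh dyjjy liugr ore
Hunk 3: at line 9 remove [mkawh,dyjjy,liugr] add [ddwuo] -> 11 lines: rieg eiyvl ctwq urcdf ooydt sgwhl vmp sjkxf smdi ddwuo ore
Hunk 4: at line 6 remove [vmp,sjkxf] add [fihxw] -> 10 lines: rieg eiyvl ctwq urcdf ooydt sgwhl fihxw smdi ddwuo ore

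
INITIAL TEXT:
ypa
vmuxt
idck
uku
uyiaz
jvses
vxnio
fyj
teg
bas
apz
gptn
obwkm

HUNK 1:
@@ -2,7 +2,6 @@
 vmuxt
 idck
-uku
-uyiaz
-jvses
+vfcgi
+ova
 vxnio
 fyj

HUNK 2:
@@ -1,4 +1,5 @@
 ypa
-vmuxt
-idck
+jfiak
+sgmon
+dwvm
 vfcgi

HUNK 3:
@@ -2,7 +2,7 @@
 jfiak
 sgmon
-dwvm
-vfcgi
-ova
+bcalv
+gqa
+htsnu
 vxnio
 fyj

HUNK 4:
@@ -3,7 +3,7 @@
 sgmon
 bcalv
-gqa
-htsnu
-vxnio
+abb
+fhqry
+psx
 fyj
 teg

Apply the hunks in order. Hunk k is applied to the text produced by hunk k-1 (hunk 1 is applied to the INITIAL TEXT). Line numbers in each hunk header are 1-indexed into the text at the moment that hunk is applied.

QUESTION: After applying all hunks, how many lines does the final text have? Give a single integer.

Hunk 1: at line 2 remove [uku,uyiaz,jvses] add [vfcgi,ova] -> 12 lines: ypa vmuxt idck vfcgi ova vxnio fyj teg bas apz gptn obwkm
Hunk 2: at line 1 remove [vmuxt,idck] add [jfiak,sgmon,dwvm] -> 13 lines: ypa jfiak sgmon dwvm vfcgi ova vxnio fyj teg bas apz gptn obwkm
Hunk 3: at line 2 remove [dwvm,vfcgi,ova] add [bcalv,gqa,htsnu] -> 13 lines: ypa jfiak sgmon bcalv gqa htsnu vxnio fyj teg bas apz gptn obwkm
Hunk 4: at line 3 remove [gqa,htsnu,vxnio] add [abb,fhqry,psx] -> 13 lines: ypa jfiak sgmon bcalv abb fhqry psx fyj teg bas apz gptn obwkm
Final line count: 13

Answer: 13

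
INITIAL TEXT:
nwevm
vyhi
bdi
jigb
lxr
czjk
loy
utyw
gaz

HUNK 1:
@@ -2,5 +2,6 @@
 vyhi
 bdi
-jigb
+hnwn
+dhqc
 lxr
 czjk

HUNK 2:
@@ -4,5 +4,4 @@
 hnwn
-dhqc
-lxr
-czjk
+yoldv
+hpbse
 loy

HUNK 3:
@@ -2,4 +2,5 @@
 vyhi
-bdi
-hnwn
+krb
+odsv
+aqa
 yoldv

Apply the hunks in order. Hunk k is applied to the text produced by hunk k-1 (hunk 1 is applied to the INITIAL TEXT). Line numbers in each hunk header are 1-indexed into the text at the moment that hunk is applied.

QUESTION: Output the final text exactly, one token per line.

Answer: nwevm
vyhi
krb
odsv
aqa
yoldv
hpbse
loy
utyw
gaz

Derivation:
Hunk 1: at line 2 remove [jigb] add [hnwn,dhqc] -> 10 lines: nwevm vyhi bdi hnwn dhqc lxr czjk loy utyw gaz
Hunk 2: at line 4 remove [dhqc,lxr,czjk] add [yoldv,hpbse] -> 9 lines: nwevm vyhi bdi hnwn yoldv hpbse loy utyw gaz
Hunk 3: at line 2 remove [bdi,hnwn] add [krb,odsv,aqa] -> 10 lines: nwevm vyhi krb odsv aqa yoldv hpbse loy utyw gaz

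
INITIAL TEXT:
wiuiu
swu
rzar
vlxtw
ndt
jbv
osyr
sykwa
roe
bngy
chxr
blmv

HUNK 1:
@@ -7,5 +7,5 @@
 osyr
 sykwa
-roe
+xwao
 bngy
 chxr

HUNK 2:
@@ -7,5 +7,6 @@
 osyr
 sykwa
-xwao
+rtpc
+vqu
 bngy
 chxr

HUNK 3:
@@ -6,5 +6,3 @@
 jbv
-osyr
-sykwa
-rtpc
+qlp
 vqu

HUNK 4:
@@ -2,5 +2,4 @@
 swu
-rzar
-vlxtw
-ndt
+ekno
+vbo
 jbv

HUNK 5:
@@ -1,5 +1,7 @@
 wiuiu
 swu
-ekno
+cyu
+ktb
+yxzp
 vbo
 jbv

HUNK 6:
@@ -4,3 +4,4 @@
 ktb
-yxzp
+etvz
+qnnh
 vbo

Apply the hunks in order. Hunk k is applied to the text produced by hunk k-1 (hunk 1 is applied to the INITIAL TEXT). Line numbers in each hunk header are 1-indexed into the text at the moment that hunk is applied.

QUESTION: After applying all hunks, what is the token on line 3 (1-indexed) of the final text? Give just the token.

Hunk 1: at line 7 remove [roe] add [xwao] -> 12 lines: wiuiu swu rzar vlxtw ndt jbv osyr sykwa xwao bngy chxr blmv
Hunk 2: at line 7 remove [xwao] add [rtpc,vqu] -> 13 lines: wiuiu swu rzar vlxtw ndt jbv osyr sykwa rtpc vqu bngy chxr blmv
Hunk 3: at line 6 remove [osyr,sykwa,rtpc] add [qlp] -> 11 lines: wiuiu swu rzar vlxtw ndt jbv qlp vqu bngy chxr blmv
Hunk 4: at line 2 remove [rzar,vlxtw,ndt] add [ekno,vbo] -> 10 lines: wiuiu swu ekno vbo jbv qlp vqu bngy chxr blmv
Hunk 5: at line 1 remove [ekno] add [cyu,ktb,yxzp] -> 12 lines: wiuiu swu cyu ktb yxzp vbo jbv qlp vqu bngy chxr blmv
Hunk 6: at line 4 remove [yxzp] add [etvz,qnnh] -> 13 lines: wiuiu swu cyu ktb etvz qnnh vbo jbv qlp vqu bngy chxr blmv
Final line 3: cyu

Answer: cyu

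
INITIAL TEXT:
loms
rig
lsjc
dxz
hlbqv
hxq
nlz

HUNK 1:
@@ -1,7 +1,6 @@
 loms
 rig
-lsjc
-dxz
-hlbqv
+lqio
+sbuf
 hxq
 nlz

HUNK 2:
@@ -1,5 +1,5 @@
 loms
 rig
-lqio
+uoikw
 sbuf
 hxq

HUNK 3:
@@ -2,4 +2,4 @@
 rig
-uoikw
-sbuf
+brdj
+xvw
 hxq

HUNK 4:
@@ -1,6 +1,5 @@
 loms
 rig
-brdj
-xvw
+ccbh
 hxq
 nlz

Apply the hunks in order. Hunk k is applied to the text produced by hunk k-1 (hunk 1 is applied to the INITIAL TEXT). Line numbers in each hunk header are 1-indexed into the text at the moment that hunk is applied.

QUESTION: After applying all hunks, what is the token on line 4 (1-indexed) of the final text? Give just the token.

Answer: hxq

Derivation:
Hunk 1: at line 1 remove [lsjc,dxz,hlbqv] add [lqio,sbuf] -> 6 lines: loms rig lqio sbuf hxq nlz
Hunk 2: at line 1 remove [lqio] add [uoikw] -> 6 lines: loms rig uoikw sbuf hxq nlz
Hunk 3: at line 2 remove [uoikw,sbuf] add [brdj,xvw] -> 6 lines: loms rig brdj xvw hxq nlz
Hunk 4: at line 1 remove [brdj,xvw] add [ccbh] -> 5 lines: loms rig ccbh hxq nlz
Final line 4: hxq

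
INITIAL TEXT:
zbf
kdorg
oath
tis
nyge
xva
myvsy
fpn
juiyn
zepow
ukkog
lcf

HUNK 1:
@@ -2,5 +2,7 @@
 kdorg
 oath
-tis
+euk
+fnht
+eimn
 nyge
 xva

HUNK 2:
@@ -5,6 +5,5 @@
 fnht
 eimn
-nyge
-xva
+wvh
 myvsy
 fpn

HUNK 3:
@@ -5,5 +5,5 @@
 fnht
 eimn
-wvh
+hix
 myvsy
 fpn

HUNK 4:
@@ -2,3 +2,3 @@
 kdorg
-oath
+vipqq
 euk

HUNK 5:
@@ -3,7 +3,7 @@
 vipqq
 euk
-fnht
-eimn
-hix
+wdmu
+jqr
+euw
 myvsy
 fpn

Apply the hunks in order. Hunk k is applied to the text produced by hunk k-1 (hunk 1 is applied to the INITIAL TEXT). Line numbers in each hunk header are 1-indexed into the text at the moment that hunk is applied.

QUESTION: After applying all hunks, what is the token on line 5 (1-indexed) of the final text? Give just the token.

Answer: wdmu

Derivation:
Hunk 1: at line 2 remove [tis] add [euk,fnht,eimn] -> 14 lines: zbf kdorg oath euk fnht eimn nyge xva myvsy fpn juiyn zepow ukkog lcf
Hunk 2: at line 5 remove [nyge,xva] add [wvh] -> 13 lines: zbf kdorg oath euk fnht eimn wvh myvsy fpn juiyn zepow ukkog lcf
Hunk 3: at line 5 remove [wvh] add [hix] -> 13 lines: zbf kdorg oath euk fnht eimn hix myvsy fpn juiyn zepow ukkog lcf
Hunk 4: at line 2 remove [oath] add [vipqq] -> 13 lines: zbf kdorg vipqq euk fnht eimn hix myvsy fpn juiyn zepow ukkog lcf
Hunk 5: at line 3 remove [fnht,eimn,hix] add [wdmu,jqr,euw] -> 13 lines: zbf kdorg vipqq euk wdmu jqr euw myvsy fpn juiyn zepow ukkog lcf
Final line 5: wdmu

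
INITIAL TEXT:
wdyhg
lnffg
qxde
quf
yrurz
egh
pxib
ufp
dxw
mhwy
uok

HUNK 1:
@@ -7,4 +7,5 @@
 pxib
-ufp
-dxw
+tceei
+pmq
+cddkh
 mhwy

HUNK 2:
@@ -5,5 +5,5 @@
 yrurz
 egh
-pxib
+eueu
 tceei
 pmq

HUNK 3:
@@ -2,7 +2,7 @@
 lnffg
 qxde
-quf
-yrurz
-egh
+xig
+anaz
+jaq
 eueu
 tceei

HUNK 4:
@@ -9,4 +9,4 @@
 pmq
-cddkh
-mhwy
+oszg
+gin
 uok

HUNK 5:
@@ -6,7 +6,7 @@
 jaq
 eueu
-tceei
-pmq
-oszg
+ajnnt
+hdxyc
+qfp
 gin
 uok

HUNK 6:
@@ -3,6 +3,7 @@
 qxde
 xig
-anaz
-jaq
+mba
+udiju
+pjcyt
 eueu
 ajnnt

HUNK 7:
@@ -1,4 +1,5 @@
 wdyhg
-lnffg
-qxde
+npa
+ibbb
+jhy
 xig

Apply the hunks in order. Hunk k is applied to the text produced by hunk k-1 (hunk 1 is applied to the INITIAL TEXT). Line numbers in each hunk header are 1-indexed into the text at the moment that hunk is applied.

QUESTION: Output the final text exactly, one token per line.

Hunk 1: at line 7 remove [ufp,dxw] add [tceei,pmq,cddkh] -> 12 lines: wdyhg lnffg qxde quf yrurz egh pxib tceei pmq cddkh mhwy uok
Hunk 2: at line 5 remove [pxib] add [eueu] -> 12 lines: wdyhg lnffg qxde quf yrurz egh eueu tceei pmq cddkh mhwy uok
Hunk 3: at line 2 remove [quf,yrurz,egh] add [xig,anaz,jaq] -> 12 lines: wdyhg lnffg qxde xig anaz jaq eueu tceei pmq cddkh mhwy uok
Hunk 4: at line 9 remove [cddkh,mhwy] add [oszg,gin] -> 12 lines: wdyhg lnffg qxde xig anaz jaq eueu tceei pmq oszg gin uok
Hunk 5: at line 6 remove [tceei,pmq,oszg] add [ajnnt,hdxyc,qfp] -> 12 lines: wdyhg lnffg qxde xig anaz jaq eueu ajnnt hdxyc qfp gin uok
Hunk 6: at line 3 remove [anaz,jaq] add [mba,udiju,pjcyt] -> 13 lines: wdyhg lnffg qxde xig mba udiju pjcyt eueu ajnnt hdxyc qfp gin uok
Hunk 7: at line 1 remove [lnffg,qxde] add [npa,ibbb,jhy] -> 14 lines: wdyhg npa ibbb jhy xig mba udiju pjcyt eueu ajnnt hdxyc qfp gin uok

Answer: wdyhg
npa
ibbb
jhy
xig
mba
udiju
pjcyt
eueu
ajnnt
hdxyc
qfp
gin
uok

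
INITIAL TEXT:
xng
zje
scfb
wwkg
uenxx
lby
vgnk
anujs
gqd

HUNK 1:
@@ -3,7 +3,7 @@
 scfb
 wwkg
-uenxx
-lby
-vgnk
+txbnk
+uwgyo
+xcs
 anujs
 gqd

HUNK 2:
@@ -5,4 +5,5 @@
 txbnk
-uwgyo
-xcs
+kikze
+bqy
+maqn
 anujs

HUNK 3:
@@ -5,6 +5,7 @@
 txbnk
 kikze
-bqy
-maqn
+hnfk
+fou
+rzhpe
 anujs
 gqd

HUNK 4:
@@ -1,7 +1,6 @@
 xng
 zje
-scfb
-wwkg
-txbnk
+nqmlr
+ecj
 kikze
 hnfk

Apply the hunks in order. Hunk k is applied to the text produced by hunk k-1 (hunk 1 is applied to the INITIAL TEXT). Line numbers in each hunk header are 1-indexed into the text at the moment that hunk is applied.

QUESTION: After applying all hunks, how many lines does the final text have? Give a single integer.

Answer: 10

Derivation:
Hunk 1: at line 3 remove [uenxx,lby,vgnk] add [txbnk,uwgyo,xcs] -> 9 lines: xng zje scfb wwkg txbnk uwgyo xcs anujs gqd
Hunk 2: at line 5 remove [uwgyo,xcs] add [kikze,bqy,maqn] -> 10 lines: xng zje scfb wwkg txbnk kikze bqy maqn anujs gqd
Hunk 3: at line 5 remove [bqy,maqn] add [hnfk,fou,rzhpe] -> 11 lines: xng zje scfb wwkg txbnk kikze hnfk fou rzhpe anujs gqd
Hunk 4: at line 1 remove [scfb,wwkg,txbnk] add [nqmlr,ecj] -> 10 lines: xng zje nqmlr ecj kikze hnfk fou rzhpe anujs gqd
Final line count: 10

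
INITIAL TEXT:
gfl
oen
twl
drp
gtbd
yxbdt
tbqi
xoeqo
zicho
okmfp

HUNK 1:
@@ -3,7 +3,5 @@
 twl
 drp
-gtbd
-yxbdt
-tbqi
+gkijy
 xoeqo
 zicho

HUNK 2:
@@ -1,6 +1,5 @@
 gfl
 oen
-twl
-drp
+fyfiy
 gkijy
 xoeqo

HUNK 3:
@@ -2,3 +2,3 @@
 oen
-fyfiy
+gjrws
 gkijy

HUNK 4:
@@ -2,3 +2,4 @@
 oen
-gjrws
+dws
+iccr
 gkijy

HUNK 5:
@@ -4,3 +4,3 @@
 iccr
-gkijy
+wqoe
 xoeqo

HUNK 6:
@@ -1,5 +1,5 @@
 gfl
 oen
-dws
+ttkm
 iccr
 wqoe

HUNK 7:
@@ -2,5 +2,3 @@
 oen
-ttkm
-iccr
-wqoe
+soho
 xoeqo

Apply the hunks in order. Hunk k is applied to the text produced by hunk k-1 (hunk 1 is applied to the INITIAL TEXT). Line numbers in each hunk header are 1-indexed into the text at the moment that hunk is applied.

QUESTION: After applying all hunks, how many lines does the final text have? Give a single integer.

Answer: 6

Derivation:
Hunk 1: at line 3 remove [gtbd,yxbdt,tbqi] add [gkijy] -> 8 lines: gfl oen twl drp gkijy xoeqo zicho okmfp
Hunk 2: at line 1 remove [twl,drp] add [fyfiy] -> 7 lines: gfl oen fyfiy gkijy xoeqo zicho okmfp
Hunk 3: at line 2 remove [fyfiy] add [gjrws] -> 7 lines: gfl oen gjrws gkijy xoeqo zicho okmfp
Hunk 4: at line 2 remove [gjrws] add [dws,iccr] -> 8 lines: gfl oen dws iccr gkijy xoeqo zicho okmfp
Hunk 5: at line 4 remove [gkijy] add [wqoe] -> 8 lines: gfl oen dws iccr wqoe xoeqo zicho okmfp
Hunk 6: at line 1 remove [dws] add [ttkm] -> 8 lines: gfl oen ttkm iccr wqoe xoeqo zicho okmfp
Hunk 7: at line 2 remove [ttkm,iccr,wqoe] add [soho] -> 6 lines: gfl oen soho xoeqo zicho okmfp
Final line count: 6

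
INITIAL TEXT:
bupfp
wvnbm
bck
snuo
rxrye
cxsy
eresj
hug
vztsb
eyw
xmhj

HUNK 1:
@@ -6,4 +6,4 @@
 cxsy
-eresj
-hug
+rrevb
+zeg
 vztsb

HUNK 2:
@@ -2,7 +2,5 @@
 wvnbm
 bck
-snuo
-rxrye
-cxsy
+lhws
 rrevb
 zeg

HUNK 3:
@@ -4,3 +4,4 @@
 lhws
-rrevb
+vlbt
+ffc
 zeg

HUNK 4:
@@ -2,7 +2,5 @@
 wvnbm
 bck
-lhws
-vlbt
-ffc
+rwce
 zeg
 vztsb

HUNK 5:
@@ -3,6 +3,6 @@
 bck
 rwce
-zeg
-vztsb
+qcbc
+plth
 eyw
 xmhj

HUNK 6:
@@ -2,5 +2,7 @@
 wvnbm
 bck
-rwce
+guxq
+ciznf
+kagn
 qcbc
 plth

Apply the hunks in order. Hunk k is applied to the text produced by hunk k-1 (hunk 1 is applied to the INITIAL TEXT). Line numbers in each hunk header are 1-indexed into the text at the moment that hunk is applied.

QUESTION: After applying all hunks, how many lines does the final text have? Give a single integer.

Hunk 1: at line 6 remove [eresj,hug] add [rrevb,zeg] -> 11 lines: bupfp wvnbm bck snuo rxrye cxsy rrevb zeg vztsb eyw xmhj
Hunk 2: at line 2 remove [snuo,rxrye,cxsy] add [lhws] -> 9 lines: bupfp wvnbm bck lhws rrevb zeg vztsb eyw xmhj
Hunk 3: at line 4 remove [rrevb] add [vlbt,ffc] -> 10 lines: bupfp wvnbm bck lhws vlbt ffc zeg vztsb eyw xmhj
Hunk 4: at line 2 remove [lhws,vlbt,ffc] add [rwce] -> 8 lines: bupfp wvnbm bck rwce zeg vztsb eyw xmhj
Hunk 5: at line 3 remove [zeg,vztsb] add [qcbc,plth] -> 8 lines: bupfp wvnbm bck rwce qcbc plth eyw xmhj
Hunk 6: at line 2 remove [rwce] add [guxq,ciznf,kagn] -> 10 lines: bupfp wvnbm bck guxq ciznf kagn qcbc plth eyw xmhj
Final line count: 10

Answer: 10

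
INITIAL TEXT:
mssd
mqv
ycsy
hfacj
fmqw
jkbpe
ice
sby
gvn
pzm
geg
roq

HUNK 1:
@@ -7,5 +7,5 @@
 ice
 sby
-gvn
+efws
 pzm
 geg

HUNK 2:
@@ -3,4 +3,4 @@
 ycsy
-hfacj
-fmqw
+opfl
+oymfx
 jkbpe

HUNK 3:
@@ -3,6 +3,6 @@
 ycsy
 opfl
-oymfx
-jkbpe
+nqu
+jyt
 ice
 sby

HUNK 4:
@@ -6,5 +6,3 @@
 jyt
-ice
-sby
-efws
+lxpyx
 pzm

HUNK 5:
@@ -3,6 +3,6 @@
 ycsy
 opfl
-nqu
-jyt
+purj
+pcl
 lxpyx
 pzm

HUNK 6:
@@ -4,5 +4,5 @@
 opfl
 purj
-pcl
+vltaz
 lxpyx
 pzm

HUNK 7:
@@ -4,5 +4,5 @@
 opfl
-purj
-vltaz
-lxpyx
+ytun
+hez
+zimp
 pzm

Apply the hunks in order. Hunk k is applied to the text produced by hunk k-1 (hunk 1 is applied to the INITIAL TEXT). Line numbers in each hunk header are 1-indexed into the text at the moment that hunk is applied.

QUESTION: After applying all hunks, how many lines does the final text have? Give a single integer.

Hunk 1: at line 7 remove [gvn] add [efws] -> 12 lines: mssd mqv ycsy hfacj fmqw jkbpe ice sby efws pzm geg roq
Hunk 2: at line 3 remove [hfacj,fmqw] add [opfl,oymfx] -> 12 lines: mssd mqv ycsy opfl oymfx jkbpe ice sby efws pzm geg roq
Hunk 3: at line 3 remove [oymfx,jkbpe] add [nqu,jyt] -> 12 lines: mssd mqv ycsy opfl nqu jyt ice sby efws pzm geg roq
Hunk 4: at line 6 remove [ice,sby,efws] add [lxpyx] -> 10 lines: mssd mqv ycsy opfl nqu jyt lxpyx pzm geg roq
Hunk 5: at line 3 remove [nqu,jyt] add [purj,pcl] -> 10 lines: mssd mqv ycsy opfl purj pcl lxpyx pzm geg roq
Hunk 6: at line 4 remove [pcl] add [vltaz] -> 10 lines: mssd mqv ycsy opfl purj vltaz lxpyx pzm geg roq
Hunk 7: at line 4 remove [purj,vltaz,lxpyx] add [ytun,hez,zimp] -> 10 lines: mssd mqv ycsy opfl ytun hez zimp pzm geg roq
Final line count: 10

Answer: 10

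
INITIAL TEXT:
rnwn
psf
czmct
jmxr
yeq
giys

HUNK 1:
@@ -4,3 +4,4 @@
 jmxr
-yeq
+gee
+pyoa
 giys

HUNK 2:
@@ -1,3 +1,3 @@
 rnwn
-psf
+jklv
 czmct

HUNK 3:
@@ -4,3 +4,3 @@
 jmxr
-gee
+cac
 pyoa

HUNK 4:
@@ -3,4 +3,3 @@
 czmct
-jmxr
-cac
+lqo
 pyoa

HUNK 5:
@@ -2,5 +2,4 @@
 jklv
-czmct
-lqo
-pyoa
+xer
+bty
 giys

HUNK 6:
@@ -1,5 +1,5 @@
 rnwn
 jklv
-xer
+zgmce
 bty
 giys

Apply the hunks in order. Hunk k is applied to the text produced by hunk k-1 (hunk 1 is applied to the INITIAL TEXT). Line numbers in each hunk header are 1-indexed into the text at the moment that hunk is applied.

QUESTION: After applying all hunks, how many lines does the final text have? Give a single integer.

Hunk 1: at line 4 remove [yeq] add [gee,pyoa] -> 7 lines: rnwn psf czmct jmxr gee pyoa giys
Hunk 2: at line 1 remove [psf] add [jklv] -> 7 lines: rnwn jklv czmct jmxr gee pyoa giys
Hunk 3: at line 4 remove [gee] add [cac] -> 7 lines: rnwn jklv czmct jmxr cac pyoa giys
Hunk 4: at line 3 remove [jmxr,cac] add [lqo] -> 6 lines: rnwn jklv czmct lqo pyoa giys
Hunk 5: at line 2 remove [czmct,lqo,pyoa] add [xer,bty] -> 5 lines: rnwn jklv xer bty giys
Hunk 6: at line 1 remove [xer] add [zgmce] -> 5 lines: rnwn jklv zgmce bty giys
Final line count: 5

Answer: 5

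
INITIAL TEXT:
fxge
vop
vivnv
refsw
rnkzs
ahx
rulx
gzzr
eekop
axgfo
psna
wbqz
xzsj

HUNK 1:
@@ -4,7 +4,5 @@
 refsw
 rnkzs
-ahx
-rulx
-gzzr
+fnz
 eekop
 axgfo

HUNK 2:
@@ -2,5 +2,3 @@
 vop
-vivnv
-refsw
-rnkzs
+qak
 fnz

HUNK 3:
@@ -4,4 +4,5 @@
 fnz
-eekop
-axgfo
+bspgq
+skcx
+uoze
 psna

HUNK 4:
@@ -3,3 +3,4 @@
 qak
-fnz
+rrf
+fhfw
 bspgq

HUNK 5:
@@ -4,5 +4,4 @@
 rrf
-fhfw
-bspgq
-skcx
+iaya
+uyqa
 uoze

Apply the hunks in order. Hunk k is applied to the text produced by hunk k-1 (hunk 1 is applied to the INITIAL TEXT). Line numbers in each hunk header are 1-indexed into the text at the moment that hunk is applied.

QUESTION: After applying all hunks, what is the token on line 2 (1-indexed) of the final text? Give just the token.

Answer: vop

Derivation:
Hunk 1: at line 4 remove [ahx,rulx,gzzr] add [fnz] -> 11 lines: fxge vop vivnv refsw rnkzs fnz eekop axgfo psna wbqz xzsj
Hunk 2: at line 2 remove [vivnv,refsw,rnkzs] add [qak] -> 9 lines: fxge vop qak fnz eekop axgfo psna wbqz xzsj
Hunk 3: at line 4 remove [eekop,axgfo] add [bspgq,skcx,uoze] -> 10 lines: fxge vop qak fnz bspgq skcx uoze psna wbqz xzsj
Hunk 4: at line 3 remove [fnz] add [rrf,fhfw] -> 11 lines: fxge vop qak rrf fhfw bspgq skcx uoze psna wbqz xzsj
Hunk 5: at line 4 remove [fhfw,bspgq,skcx] add [iaya,uyqa] -> 10 lines: fxge vop qak rrf iaya uyqa uoze psna wbqz xzsj
Final line 2: vop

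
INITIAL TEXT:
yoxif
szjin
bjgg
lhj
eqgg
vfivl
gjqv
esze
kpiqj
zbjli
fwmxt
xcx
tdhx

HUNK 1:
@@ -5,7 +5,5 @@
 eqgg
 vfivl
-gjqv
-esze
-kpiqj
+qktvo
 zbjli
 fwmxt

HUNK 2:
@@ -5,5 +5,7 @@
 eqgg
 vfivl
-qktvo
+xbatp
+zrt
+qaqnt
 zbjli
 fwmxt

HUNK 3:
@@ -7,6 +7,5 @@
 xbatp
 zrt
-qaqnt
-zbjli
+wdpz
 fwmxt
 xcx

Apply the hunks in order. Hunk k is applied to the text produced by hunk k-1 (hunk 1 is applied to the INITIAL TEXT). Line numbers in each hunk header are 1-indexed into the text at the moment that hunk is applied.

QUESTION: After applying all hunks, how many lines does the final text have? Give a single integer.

Hunk 1: at line 5 remove [gjqv,esze,kpiqj] add [qktvo] -> 11 lines: yoxif szjin bjgg lhj eqgg vfivl qktvo zbjli fwmxt xcx tdhx
Hunk 2: at line 5 remove [qktvo] add [xbatp,zrt,qaqnt] -> 13 lines: yoxif szjin bjgg lhj eqgg vfivl xbatp zrt qaqnt zbjli fwmxt xcx tdhx
Hunk 3: at line 7 remove [qaqnt,zbjli] add [wdpz] -> 12 lines: yoxif szjin bjgg lhj eqgg vfivl xbatp zrt wdpz fwmxt xcx tdhx
Final line count: 12

Answer: 12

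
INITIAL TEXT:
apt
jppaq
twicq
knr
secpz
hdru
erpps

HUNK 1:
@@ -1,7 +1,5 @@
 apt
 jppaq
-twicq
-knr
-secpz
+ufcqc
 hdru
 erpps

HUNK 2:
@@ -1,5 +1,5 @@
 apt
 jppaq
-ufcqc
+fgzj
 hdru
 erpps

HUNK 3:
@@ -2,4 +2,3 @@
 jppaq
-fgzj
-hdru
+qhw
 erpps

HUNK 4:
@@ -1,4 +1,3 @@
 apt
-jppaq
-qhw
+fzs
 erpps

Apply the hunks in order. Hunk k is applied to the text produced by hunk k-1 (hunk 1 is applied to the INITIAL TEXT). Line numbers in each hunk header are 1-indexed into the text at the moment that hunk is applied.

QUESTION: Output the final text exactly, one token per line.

Answer: apt
fzs
erpps

Derivation:
Hunk 1: at line 1 remove [twicq,knr,secpz] add [ufcqc] -> 5 lines: apt jppaq ufcqc hdru erpps
Hunk 2: at line 1 remove [ufcqc] add [fgzj] -> 5 lines: apt jppaq fgzj hdru erpps
Hunk 3: at line 2 remove [fgzj,hdru] add [qhw] -> 4 lines: apt jppaq qhw erpps
Hunk 4: at line 1 remove [jppaq,qhw] add [fzs] -> 3 lines: apt fzs erpps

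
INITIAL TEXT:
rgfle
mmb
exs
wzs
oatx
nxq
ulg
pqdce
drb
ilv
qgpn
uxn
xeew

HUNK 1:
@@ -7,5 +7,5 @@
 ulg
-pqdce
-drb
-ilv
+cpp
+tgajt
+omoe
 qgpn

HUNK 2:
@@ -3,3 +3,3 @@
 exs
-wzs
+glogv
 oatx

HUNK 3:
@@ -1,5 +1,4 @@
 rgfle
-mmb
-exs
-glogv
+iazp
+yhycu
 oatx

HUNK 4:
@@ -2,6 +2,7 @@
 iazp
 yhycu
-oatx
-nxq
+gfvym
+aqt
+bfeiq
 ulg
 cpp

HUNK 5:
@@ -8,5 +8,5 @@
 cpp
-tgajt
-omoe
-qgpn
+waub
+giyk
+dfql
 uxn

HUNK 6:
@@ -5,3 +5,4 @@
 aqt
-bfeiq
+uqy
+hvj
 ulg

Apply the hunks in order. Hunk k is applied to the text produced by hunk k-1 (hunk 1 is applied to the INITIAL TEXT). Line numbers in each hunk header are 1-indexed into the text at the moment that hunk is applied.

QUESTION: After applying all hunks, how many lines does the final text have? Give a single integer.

Hunk 1: at line 7 remove [pqdce,drb,ilv] add [cpp,tgajt,omoe] -> 13 lines: rgfle mmb exs wzs oatx nxq ulg cpp tgajt omoe qgpn uxn xeew
Hunk 2: at line 3 remove [wzs] add [glogv] -> 13 lines: rgfle mmb exs glogv oatx nxq ulg cpp tgajt omoe qgpn uxn xeew
Hunk 3: at line 1 remove [mmb,exs,glogv] add [iazp,yhycu] -> 12 lines: rgfle iazp yhycu oatx nxq ulg cpp tgajt omoe qgpn uxn xeew
Hunk 4: at line 2 remove [oatx,nxq] add [gfvym,aqt,bfeiq] -> 13 lines: rgfle iazp yhycu gfvym aqt bfeiq ulg cpp tgajt omoe qgpn uxn xeew
Hunk 5: at line 8 remove [tgajt,omoe,qgpn] add [waub,giyk,dfql] -> 13 lines: rgfle iazp yhycu gfvym aqt bfeiq ulg cpp waub giyk dfql uxn xeew
Hunk 6: at line 5 remove [bfeiq] add [uqy,hvj] -> 14 lines: rgfle iazp yhycu gfvym aqt uqy hvj ulg cpp waub giyk dfql uxn xeew
Final line count: 14

Answer: 14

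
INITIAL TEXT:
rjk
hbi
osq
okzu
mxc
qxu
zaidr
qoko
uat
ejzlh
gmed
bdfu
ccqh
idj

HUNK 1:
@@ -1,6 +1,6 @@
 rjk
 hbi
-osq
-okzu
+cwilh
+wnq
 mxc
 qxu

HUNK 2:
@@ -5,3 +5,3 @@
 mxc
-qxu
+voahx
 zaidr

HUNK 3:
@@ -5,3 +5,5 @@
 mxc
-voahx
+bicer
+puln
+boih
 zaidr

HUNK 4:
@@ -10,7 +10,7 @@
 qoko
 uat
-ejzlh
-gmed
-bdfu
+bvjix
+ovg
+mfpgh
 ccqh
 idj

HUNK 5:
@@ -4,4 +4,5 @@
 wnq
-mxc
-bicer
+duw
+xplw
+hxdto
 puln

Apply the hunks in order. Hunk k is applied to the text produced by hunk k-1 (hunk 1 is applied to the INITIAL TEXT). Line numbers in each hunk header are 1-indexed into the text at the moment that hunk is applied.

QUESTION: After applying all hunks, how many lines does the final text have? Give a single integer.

Hunk 1: at line 1 remove [osq,okzu] add [cwilh,wnq] -> 14 lines: rjk hbi cwilh wnq mxc qxu zaidr qoko uat ejzlh gmed bdfu ccqh idj
Hunk 2: at line 5 remove [qxu] add [voahx] -> 14 lines: rjk hbi cwilh wnq mxc voahx zaidr qoko uat ejzlh gmed bdfu ccqh idj
Hunk 3: at line 5 remove [voahx] add [bicer,puln,boih] -> 16 lines: rjk hbi cwilh wnq mxc bicer puln boih zaidr qoko uat ejzlh gmed bdfu ccqh idj
Hunk 4: at line 10 remove [ejzlh,gmed,bdfu] add [bvjix,ovg,mfpgh] -> 16 lines: rjk hbi cwilh wnq mxc bicer puln boih zaidr qoko uat bvjix ovg mfpgh ccqh idj
Hunk 5: at line 4 remove [mxc,bicer] add [duw,xplw,hxdto] -> 17 lines: rjk hbi cwilh wnq duw xplw hxdto puln boih zaidr qoko uat bvjix ovg mfpgh ccqh idj
Final line count: 17

Answer: 17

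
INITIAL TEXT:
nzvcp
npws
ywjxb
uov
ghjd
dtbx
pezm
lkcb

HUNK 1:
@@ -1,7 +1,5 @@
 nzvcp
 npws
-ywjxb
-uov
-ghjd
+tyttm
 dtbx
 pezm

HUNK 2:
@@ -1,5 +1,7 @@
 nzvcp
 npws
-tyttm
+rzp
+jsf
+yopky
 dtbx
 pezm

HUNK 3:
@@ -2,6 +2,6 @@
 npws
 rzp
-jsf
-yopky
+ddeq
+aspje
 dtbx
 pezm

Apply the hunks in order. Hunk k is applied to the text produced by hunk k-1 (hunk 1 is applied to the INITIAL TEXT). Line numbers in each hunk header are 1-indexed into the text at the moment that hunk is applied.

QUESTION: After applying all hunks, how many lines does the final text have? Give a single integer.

Hunk 1: at line 1 remove [ywjxb,uov,ghjd] add [tyttm] -> 6 lines: nzvcp npws tyttm dtbx pezm lkcb
Hunk 2: at line 1 remove [tyttm] add [rzp,jsf,yopky] -> 8 lines: nzvcp npws rzp jsf yopky dtbx pezm lkcb
Hunk 3: at line 2 remove [jsf,yopky] add [ddeq,aspje] -> 8 lines: nzvcp npws rzp ddeq aspje dtbx pezm lkcb
Final line count: 8

Answer: 8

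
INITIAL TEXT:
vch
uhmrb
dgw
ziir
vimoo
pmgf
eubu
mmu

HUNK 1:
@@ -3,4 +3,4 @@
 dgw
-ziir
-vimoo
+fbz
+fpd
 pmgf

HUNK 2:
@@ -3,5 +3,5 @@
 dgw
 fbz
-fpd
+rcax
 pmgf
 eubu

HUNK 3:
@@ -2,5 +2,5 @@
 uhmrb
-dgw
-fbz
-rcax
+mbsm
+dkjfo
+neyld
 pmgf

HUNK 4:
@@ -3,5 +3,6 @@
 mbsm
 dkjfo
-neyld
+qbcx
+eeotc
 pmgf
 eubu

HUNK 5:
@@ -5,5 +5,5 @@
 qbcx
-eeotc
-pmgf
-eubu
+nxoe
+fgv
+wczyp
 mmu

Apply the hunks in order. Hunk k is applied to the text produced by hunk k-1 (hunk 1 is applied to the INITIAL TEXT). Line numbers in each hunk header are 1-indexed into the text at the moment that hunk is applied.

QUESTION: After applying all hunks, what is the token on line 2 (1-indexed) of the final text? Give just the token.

Hunk 1: at line 3 remove [ziir,vimoo] add [fbz,fpd] -> 8 lines: vch uhmrb dgw fbz fpd pmgf eubu mmu
Hunk 2: at line 3 remove [fpd] add [rcax] -> 8 lines: vch uhmrb dgw fbz rcax pmgf eubu mmu
Hunk 3: at line 2 remove [dgw,fbz,rcax] add [mbsm,dkjfo,neyld] -> 8 lines: vch uhmrb mbsm dkjfo neyld pmgf eubu mmu
Hunk 4: at line 3 remove [neyld] add [qbcx,eeotc] -> 9 lines: vch uhmrb mbsm dkjfo qbcx eeotc pmgf eubu mmu
Hunk 5: at line 5 remove [eeotc,pmgf,eubu] add [nxoe,fgv,wczyp] -> 9 lines: vch uhmrb mbsm dkjfo qbcx nxoe fgv wczyp mmu
Final line 2: uhmrb

Answer: uhmrb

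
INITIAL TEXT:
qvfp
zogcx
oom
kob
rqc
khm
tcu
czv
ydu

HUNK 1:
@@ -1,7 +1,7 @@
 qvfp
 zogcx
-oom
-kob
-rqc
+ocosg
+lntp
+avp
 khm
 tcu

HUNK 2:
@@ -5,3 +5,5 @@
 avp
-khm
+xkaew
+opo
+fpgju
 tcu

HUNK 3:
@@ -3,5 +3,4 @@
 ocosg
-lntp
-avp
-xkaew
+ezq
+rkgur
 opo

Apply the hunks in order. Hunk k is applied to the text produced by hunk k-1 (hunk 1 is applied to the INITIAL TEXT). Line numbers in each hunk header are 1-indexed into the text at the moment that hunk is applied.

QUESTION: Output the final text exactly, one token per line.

Answer: qvfp
zogcx
ocosg
ezq
rkgur
opo
fpgju
tcu
czv
ydu

Derivation:
Hunk 1: at line 1 remove [oom,kob,rqc] add [ocosg,lntp,avp] -> 9 lines: qvfp zogcx ocosg lntp avp khm tcu czv ydu
Hunk 2: at line 5 remove [khm] add [xkaew,opo,fpgju] -> 11 lines: qvfp zogcx ocosg lntp avp xkaew opo fpgju tcu czv ydu
Hunk 3: at line 3 remove [lntp,avp,xkaew] add [ezq,rkgur] -> 10 lines: qvfp zogcx ocosg ezq rkgur opo fpgju tcu czv ydu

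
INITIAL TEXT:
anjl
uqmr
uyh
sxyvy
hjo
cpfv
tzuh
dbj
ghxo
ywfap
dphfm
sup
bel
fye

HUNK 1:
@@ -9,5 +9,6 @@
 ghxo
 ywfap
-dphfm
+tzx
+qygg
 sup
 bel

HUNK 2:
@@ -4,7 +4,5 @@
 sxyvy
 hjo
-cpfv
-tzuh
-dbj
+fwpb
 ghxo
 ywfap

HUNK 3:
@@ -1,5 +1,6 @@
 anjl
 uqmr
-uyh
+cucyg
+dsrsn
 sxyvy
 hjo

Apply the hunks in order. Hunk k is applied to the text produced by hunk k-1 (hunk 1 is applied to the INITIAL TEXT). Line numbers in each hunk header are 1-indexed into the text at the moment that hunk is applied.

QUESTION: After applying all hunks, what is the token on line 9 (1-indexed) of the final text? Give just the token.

Hunk 1: at line 9 remove [dphfm] add [tzx,qygg] -> 15 lines: anjl uqmr uyh sxyvy hjo cpfv tzuh dbj ghxo ywfap tzx qygg sup bel fye
Hunk 2: at line 4 remove [cpfv,tzuh,dbj] add [fwpb] -> 13 lines: anjl uqmr uyh sxyvy hjo fwpb ghxo ywfap tzx qygg sup bel fye
Hunk 3: at line 1 remove [uyh] add [cucyg,dsrsn] -> 14 lines: anjl uqmr cucyg dsrsn sxyvy hjo fwpb ghxo ywfap tzx qygg sup bel fye
Final line 9: ywfap

Answer: ywfap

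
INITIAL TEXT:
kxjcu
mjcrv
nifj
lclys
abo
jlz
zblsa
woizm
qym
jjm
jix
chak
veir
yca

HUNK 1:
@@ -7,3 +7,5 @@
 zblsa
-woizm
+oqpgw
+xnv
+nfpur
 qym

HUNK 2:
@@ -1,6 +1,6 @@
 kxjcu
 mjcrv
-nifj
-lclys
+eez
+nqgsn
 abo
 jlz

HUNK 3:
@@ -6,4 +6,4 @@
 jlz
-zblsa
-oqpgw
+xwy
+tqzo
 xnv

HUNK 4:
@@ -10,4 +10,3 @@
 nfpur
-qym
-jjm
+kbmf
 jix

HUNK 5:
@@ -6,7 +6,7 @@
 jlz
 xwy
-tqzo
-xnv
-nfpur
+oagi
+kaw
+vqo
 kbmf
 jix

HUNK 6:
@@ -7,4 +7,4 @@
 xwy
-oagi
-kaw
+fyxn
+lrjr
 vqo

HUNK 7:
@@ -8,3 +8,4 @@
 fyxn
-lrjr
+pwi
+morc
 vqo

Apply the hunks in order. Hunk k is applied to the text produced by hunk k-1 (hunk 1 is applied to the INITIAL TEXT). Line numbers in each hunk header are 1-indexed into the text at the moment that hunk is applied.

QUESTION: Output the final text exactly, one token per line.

Hunk 1: at line 7 remove [woizm] add [oqpgw,xnv,nfpur] -> 16 lines: kxjcu mjcrv nifj lclys abo jlz zblsa oqpgw xnv nfpur qym jjm jix chak veir yca
Hunk 2: at line 1 remove [nifj,lclys] add [eez,nqgsn] -> 16 lines: kxjcu mjcrv eez nqgsn abo jlz zblsa oqpgw xnv nfpur qym jjm jix chak veir yca
Hunk 3: at line 6 remove [zblsa,oqpgw] add [xwy,tqzo] -> 16 lines: kxjcu mjcrv eez nqgsn abo jlz xwy tqzo xnv nfpur qym jjm jix chak veir yca
Hunk 4: at line 10 remove [qym,jjm] add [kbmf] -> 15 lines: kxjcu mjcrv eez nqgsn abo jlz xwy tqzo xnv nfpur kbmf jix chak veir yca
Hunk 5: at line 6 remove [tqzo,xnv,nfpur] add [oagi,kaw,vqo] -> 15 lines: kxjcu mjcrv eez nqgsn abo jlz xwy oagi kaw vqo kbmf jix chak veir yca
Hunk 6: at line 7 remove [oagi,kaw] add [fyxn,lrjr] -> 15 lines: kxjcu mjcrv eez nqgsn abo jlz xwy fyxn lrjr vqo kbmf jix chak veir yca
Hunk 7: at line 8 remove [lrjr] add [pwi,morc] -> 16 lines: kxjcu mjcrv eez nqgsn abo jlz xwy fyxn pwi morc vqo kbmf jix chak veir yca

Answer: kxjcu
mjcrv
eez
nqgsn
abo
jlz
xwy
fyxn
pwi
morc
vqo
kbmf
jix
chak
veir
yca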